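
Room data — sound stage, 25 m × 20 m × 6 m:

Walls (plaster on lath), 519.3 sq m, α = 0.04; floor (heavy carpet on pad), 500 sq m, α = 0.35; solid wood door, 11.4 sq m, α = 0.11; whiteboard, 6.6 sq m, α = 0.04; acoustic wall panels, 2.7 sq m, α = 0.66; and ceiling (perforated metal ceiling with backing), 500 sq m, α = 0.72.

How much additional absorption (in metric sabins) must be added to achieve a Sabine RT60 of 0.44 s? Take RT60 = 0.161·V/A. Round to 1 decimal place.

Summing Sᵢαᵢ: 20.772 + 175.000 + 1.254 + 0.264 + 1.782 + 360.000 → A₁ = 559.072 sabins.
Target A₂ = 0.161·3000/0.44 = 1097.727 sabins (V = 3000 m³).
Additional absorption ΔA = 1097.727 − 559.072 = 538.7 sabins.

538.7 sabins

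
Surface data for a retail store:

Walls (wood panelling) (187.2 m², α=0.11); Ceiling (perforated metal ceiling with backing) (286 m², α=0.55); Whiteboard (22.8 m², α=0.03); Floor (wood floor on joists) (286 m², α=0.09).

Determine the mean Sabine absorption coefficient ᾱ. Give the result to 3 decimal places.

S = Σ Sᵢ = 187.2 + 286 + 22.8 + 286 = 782.0 m².
Σ(Sᵢαᵢ) = 187.2*0.11 + 286*0.55 + 22.8*0.03 + 286*0.09 = 204.316.
ᾱ = 204.316 / 782.0 = 0.261.

0.261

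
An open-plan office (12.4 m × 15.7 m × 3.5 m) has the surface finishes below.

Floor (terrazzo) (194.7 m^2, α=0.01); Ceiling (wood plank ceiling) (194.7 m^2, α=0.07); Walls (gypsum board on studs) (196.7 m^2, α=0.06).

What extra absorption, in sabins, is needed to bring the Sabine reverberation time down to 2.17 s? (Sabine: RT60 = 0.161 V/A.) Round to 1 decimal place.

Total absorption A₁ = 194.7*0.01 + 194.7*0.07 + 196.7*0.06
  = 1.947 + 13.629 + 11.802 = 27.378 m^2 sabins.
Target A₂ = 0.161·681.38/2.17 = 50.554 sabins (V = 681.38 m³).
ΔA = A₂ − A₁ = 50.554 − 27.378 = 23.2 sabins.

23.2 sabins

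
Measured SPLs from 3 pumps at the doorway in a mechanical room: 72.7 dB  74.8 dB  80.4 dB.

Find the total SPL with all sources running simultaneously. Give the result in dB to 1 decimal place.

82.0 dB

Σ 10^(Lᵢ/10) = 1.585e+08.
Back to dB: 10·log₁₀ Σ = 82.0 dB.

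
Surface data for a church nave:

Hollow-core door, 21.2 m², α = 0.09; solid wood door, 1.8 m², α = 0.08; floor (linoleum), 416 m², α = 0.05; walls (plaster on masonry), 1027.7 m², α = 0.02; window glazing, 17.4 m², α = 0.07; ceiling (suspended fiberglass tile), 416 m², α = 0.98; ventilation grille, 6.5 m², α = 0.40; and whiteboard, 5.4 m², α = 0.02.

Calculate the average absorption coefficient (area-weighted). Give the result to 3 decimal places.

0.238

Total surface area S = 1912.0 m².
A = 21.2*0.09 + 1.8*0.08 + 416*0.05 + 1027.7*0.02 + 17.4*0.07 + 416*0.98 + 6.5*0.40 + 5.4*0.02 = 455.012 sabins.
ᾱ = 455.012 / 1912.0 = 0.238.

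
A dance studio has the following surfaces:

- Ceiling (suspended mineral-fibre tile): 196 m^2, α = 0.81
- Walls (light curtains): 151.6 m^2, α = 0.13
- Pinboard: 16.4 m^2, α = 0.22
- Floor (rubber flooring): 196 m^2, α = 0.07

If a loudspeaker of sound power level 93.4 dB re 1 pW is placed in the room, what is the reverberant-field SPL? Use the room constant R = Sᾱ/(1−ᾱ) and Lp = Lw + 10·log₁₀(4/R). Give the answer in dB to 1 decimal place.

Σ(Sᵢαᵢ) = 196×0.81 + 151.6×0.13 + 16.4×0.22 + 196×0.07 = 195.796; total area S = 560.0 m^2.
ᾱ = 0.3496, so room constant R = A/(1−ᾱ) = 301.039 m^2.
Lp = Lw + 10 log₁₀(4/R) = 93.4 -18.77 = 74.6 dB.

74.6 dB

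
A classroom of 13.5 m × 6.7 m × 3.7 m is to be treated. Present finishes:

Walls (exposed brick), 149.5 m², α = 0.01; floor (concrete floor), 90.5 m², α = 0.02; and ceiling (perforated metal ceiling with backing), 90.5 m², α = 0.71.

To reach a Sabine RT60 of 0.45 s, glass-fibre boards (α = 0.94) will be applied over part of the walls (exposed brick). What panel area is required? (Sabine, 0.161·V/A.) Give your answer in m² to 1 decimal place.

56.1

Total absorption A₁ = 149.5*0.01 + 90.5*0.02 + 90.5*0.71
  = 1.495 + 1.810 + 64.255 = 67.560 m² sabins.
V = 334.665 m³. Target absorption A₂ = 0.161 × 334.665 / 0.45 = 119.736 sabins.
Absorption to add: 119.736 − 67.560 = 52.176 sabins.
Each m² of panel replacing the walls (exposed brick) adds (0.94 − 0.01) = 0.93 sabins.
Area = ΔA/Δα = 52.176/0.93 = 56.1 m².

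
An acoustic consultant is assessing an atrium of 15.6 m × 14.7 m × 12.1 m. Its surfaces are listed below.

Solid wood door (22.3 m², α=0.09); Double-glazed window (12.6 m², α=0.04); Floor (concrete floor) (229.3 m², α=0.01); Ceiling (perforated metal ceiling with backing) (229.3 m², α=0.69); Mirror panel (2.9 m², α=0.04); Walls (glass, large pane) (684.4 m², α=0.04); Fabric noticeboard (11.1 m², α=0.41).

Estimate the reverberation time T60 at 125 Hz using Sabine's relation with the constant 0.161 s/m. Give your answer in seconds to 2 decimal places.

Summing Sᵢαᵢ: 2.007 + 0.504 + 2.293 + 158.217 + 0.116 + 27.376 + 4.551 → A = 195.064 sabins.
Room volume: 2774.772 m³.
RT60 = 0.161 · V / A = 0.161 × 2774.772 / 195.064 = 2.29 s.

2.29 sec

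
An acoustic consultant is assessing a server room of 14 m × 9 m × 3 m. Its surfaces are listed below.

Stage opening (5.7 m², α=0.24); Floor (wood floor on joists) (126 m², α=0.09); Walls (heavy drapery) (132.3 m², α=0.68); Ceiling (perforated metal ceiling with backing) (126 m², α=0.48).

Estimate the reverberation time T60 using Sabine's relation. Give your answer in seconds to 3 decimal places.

0.373 s

Summing Sᵢαᵢ: 1.368 + 11.340 + 89.964 + 60.480 → A = 163.152 sabins.
Volume V = 14 × 9 × 3 = 378 m³.
RT60 = 0.161 · V / A = 0.161 × 378 / 163.152 = 0.373 s.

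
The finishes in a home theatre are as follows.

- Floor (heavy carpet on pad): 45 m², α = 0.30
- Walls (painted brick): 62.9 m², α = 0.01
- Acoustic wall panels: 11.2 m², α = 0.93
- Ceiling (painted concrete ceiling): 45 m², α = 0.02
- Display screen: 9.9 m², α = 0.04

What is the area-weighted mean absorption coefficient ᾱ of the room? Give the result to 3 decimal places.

0.149

S = Σ Sᵢ = 45 + 62.9 + 11.2 + 45 + 9.9 = 174.0 m².
A = 45×0.30 + 62.9×0.01 + 11.2×0.93 + 45×0.02 + 9.9×0.04 = 25.841 sabins.
ᾱ = 25.841 / 174.0 = 0.149.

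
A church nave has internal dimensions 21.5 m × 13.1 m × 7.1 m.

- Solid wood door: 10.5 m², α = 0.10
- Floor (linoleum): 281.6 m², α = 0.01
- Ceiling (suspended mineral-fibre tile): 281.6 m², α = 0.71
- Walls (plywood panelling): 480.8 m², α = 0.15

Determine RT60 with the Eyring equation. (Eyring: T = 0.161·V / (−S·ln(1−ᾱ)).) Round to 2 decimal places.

1.01 sec

S = Σ Sᵢ = 1054.5 m².
Σ(Sᵢαᵢ) = 10.5×0.10 + 281.6×0.01 + 281.6×0.71 + 480.8×0.15 = 275.922.
ᾱ = 275.922 / 1054.5 = 0.2617.
−S·ln(1−ᾱ) = −1054.5 × ln(1 − 0.2617) = 319.941.
V = 21.5 × 13.1 × 7.1 = 1999.715 m³.
RT60 = 0.161 × 1999.715 / 319.941 = 1.01 s.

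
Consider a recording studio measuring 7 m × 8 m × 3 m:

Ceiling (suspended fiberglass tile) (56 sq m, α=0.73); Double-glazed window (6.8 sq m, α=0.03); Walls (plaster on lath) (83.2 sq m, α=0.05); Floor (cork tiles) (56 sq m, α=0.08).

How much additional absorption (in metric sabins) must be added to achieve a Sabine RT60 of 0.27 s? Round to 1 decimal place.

50.5 sabins

Total absorption A₁ = 56×0.73 + 6.8×0.03 + 83.2×0.05 + 56×0.08
  = 40.880 + 0.204 + 4.160 + 4.480 = 49.724 sq m sabins.
Target A₂ = 0.161·168/0.27 = 100.178 sabins (V = 168 m³).
Shortfall: 100.178 − 49.724 = 50.5 sabins.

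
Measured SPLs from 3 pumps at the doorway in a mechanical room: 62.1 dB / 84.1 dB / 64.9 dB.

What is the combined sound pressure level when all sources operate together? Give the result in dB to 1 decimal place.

84.2 dB

Converting to relative power and adding: 10^(62.1/10) + 10^(84.1/10) + 10^(64.9/10) = 2.618e+08.
Back to dB: 10·log₁₀ Σ = 84.2 dB.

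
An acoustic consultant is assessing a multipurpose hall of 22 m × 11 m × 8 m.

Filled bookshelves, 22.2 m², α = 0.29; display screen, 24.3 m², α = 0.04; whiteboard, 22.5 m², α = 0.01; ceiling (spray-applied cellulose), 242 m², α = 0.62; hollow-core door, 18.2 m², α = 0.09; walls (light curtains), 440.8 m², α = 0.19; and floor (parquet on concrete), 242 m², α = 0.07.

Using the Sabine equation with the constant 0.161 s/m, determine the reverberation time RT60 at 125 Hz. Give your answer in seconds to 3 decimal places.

Equivalent absorption area: A = 22.2·0.29 + 24.3·0.04 + 22.5·0.01 + 242·0.62 + 18.2·0.09 + 440.8·0.19 + 242·0.07 = 260.005 m².
V = 22·11·8 = 1936 m³.
T = 0.161 V/A = 0.161·1936/260.005 = 1.199 s.

1.199 s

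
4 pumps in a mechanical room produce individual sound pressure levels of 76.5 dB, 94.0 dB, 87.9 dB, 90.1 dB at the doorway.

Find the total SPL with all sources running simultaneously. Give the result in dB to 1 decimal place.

Σ 10^(Lᵢ/10) = 4.196e+09.
Back to dB: 10·log₁₀ Σ = 96.2 dB.

96.2 dB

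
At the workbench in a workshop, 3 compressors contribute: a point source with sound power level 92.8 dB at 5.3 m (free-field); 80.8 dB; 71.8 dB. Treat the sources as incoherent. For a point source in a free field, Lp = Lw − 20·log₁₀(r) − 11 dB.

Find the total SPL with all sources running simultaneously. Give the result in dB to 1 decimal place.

81.5 dB

Source at 5.3 m: Lp = 92.8 − 20·log₁₀(5.3) − 11 = 67.3 dB.
Sum in the linear (power) domain: Σ 10^(Lᵢ/10) = 10^(67.3/10) + 10^(80.8/10) + 10^(71.8/10) = 1.407e+08.
L_total = 10·log₁₀(1.407e+08) = 81.5 dB.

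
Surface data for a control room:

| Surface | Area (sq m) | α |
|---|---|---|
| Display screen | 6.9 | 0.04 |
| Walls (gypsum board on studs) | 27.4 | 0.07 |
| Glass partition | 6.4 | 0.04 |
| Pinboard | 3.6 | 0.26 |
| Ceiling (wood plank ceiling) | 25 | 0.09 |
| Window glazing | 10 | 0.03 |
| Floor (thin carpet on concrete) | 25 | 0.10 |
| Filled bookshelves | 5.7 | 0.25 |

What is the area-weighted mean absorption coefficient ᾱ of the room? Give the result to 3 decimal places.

0.090

Total surface area S = 110.0 sq m.
Weighted sum Σ Sα = 9.861.
ᾱ = 9.861 / 110.0 = 0.090.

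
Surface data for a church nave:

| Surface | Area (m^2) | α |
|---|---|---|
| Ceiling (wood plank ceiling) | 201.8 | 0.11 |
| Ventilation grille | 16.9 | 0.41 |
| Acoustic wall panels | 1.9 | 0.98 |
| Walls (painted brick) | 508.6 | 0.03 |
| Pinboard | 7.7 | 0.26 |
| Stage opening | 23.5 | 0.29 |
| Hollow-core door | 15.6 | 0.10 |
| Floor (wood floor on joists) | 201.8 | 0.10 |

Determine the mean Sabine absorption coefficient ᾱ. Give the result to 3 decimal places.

S = Σ Sᵢ = 201.8 + 16.9 + 1.9 + 508.6 + 7.7 + 23.5 + 15.6 + 201.8 = 977.8 m^2.
Σ(Sᵢαᵢ) = 201.8×0.11 + 16.9×0.41 + 1.9×0.98 + 508.6×0.03 + 7.7×0.26 + 23.5×0.29 + 15.6×0.10 + 201.8×0.10 = 76.804.
ᾱ = 76.804 / 977.8 = 0.079.

0.079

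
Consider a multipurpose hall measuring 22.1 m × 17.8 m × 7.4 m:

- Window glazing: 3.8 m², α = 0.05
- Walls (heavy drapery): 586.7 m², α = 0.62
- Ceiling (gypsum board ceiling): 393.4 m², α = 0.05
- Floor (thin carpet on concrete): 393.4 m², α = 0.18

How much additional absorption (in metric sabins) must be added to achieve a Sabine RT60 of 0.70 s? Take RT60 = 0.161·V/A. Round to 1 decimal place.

Summing Sᵢαᵢ: 0.190 + 363.754 + 19.670 + 70.812 → A₁ = 454.426 sabins.
For T = 0.70 s, need A₂ = 0.161·V/T = 0.161·2911.012/0.70 = 669.533 sabins.
Shortfall: 669.533 − 454.426 = 215.1 sabins.

215.1 sabins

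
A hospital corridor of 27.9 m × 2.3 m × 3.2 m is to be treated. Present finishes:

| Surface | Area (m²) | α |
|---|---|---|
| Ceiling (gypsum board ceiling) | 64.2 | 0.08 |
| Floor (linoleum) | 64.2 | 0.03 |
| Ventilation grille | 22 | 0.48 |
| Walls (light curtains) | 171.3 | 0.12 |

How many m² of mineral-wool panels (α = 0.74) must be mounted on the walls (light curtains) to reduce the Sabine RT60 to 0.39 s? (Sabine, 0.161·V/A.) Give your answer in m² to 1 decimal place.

Equivalent absorption area: A₁ = 64.2*0.08 + 64.2*0.03 + 22*0.48 + 171.3*0.12 = 38.178 m².
V = 205.344 m³. Target absorption A₂ = 0.161 × 205.344 / 0.39 = 84.770 sabins.
ΔA needed = 84.770 − 38.178 = 46.592 sabins.
Net gain per m²: Δα = 0.74 − 0.12 = 0.62.
Panel area = 46.592 / 0.62 = 75.1 m².

75.1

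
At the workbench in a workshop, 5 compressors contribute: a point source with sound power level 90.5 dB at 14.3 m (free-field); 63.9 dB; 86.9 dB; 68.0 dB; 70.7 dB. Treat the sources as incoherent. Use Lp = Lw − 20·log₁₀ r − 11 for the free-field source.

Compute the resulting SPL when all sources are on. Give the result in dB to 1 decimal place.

Source at 14.3 m: Lp = 90.5 − 20·log₁₀(14.3) − 11 = 56.4 dB.
Σ 10^(Lᵢ/10) = 5.107e+08.
Back to dB: 10·log₁₀ Σ = 87.1 dB.

87.1 dB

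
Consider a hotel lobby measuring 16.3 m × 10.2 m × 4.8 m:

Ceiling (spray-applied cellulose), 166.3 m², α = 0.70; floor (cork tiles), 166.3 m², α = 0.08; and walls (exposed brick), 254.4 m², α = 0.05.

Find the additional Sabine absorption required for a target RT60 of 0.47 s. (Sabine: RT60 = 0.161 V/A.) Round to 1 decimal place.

Total absorption A₁ = 166.3*0.70 + 166.3*0.08 + 254.4*0.05
  = 116.410 + 13.304 + 12.720 = 142.434 m² sabins.
For T = 0.47 s, need A₂ = 0.161·V/T = 0.161·798.048/0.47 = 273.374 sabins.
Shortfall: 273.374 − 142.434 = 130.9 sabins.

130.9 sabins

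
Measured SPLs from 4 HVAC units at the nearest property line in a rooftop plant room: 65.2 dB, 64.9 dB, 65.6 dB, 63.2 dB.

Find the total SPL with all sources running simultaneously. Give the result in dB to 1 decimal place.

70.8 dB

Sum in the linear (power) domain: Σ 10^(Lᵢ/10) = 10^(65.2/10) + 10^(64.9/10) + 10^(65.6/10) + 10^(63.2/10) = 1.212e+07.
Combined level = 10 log₁₀(1.212e+07) = 70.8 dB.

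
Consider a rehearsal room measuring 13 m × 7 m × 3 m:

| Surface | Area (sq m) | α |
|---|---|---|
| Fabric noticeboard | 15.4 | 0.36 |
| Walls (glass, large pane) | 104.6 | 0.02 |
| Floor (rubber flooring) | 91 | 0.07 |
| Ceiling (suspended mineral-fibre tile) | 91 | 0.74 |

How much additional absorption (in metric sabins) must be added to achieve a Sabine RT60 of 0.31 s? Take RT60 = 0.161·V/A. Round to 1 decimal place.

60.4 sabins

Summing Sᵢαᵢ: 5.544 + 2.092 + 6.370 + 67.340 → A₁ = 81.346 sabins.
V = 273 m³. Required absorption A₂ = 0.161 × 273 / 0.31 = 141.784 sabins.
ΔA = A₂ − A₁ = 141.784 − 81.346 = 60.4 sabins.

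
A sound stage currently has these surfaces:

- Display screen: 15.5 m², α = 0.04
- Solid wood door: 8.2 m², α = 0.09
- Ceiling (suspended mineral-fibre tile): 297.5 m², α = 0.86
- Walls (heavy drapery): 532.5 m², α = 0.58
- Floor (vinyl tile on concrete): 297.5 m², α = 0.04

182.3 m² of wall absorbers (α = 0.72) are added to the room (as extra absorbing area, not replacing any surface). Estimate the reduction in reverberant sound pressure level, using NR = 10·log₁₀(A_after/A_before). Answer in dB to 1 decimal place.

A_before = Σ Sᵢαᵢ = 15.5*0.04 + 8.2*0.09 + 297.5*0.86 + 532.5*0.58 + 297.5*0.04 = 577.958 sabins.
Treatment contributes 182.3·0.72 = 131.256 sabins.
New total A_after = 709.214 sabins.
NR = 10·log₁₀(709.214/577.958) = 0.9 dB.

0.9 dB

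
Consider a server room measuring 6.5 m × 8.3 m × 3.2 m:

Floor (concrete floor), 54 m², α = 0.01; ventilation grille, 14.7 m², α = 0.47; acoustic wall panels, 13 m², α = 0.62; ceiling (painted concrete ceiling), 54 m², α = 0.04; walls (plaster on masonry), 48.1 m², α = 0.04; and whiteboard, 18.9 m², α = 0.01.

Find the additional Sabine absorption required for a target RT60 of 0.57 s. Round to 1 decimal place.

Total absorption A₁ = 54*0.01 + 14.7*0.47 + 13*0.62 + 54*0.04 + 48.1*0.04 + 18.9*0.01
  = 0.540 + 6.909 + 8.060 + 2.160 + 1.924 + 0.189 = 19.782 m² sabins.
V = 172.64 m³. Required absorption A₂ = 0.161 × 172.64 / 0.57 = 48.763 sabins.
ΔA = A₂ − A₁ = 48.763 − 19.782 = 29.0 sabins.

29.0 sabins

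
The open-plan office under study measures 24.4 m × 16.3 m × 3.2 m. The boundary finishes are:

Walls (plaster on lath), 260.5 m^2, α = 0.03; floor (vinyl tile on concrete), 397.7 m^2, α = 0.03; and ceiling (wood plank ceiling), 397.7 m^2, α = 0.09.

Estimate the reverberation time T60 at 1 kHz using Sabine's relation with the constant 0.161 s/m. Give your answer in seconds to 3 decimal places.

3.689 seconds

A = Σ Sᵢαᵢ = 260.5×0.03 + 397.7×0.03 + 397.7×0.09 = 55.539 sabins.
Volume V = 24.4 × 16.3 × 3.2 = 1272.704 m³.
Sabine: RT60 = 0.161 × 1272.704 / 55.539 = 3.689 s.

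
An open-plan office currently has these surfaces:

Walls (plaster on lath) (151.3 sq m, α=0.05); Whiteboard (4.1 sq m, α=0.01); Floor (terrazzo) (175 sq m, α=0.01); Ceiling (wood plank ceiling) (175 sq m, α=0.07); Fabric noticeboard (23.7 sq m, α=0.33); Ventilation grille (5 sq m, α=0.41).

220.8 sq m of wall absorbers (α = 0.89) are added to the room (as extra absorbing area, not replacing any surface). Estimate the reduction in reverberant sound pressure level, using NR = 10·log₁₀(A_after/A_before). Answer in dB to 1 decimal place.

Equivalent absorption area: A_before = 151.3·0.05 + 4.1·0.01 + 175·0.01 + 175·0.07 + 23.7·0.33 + 5·0.41 = 31.477 sq m.
Added absorption = 220.8 × 0.89 = 196.512 sabins.
New total A_after = 227.989 sabins.
NR = 10·log₁₀(227.989/31.477) = 8.6 dB.

8.6 dB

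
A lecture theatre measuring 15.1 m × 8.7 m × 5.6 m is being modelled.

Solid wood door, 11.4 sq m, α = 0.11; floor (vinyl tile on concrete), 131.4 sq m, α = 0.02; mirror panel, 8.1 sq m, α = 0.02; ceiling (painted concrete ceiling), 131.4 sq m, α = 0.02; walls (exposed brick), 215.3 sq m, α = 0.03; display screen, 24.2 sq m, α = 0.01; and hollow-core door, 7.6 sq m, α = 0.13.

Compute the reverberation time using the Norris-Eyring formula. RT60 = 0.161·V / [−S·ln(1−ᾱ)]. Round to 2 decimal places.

8.14 s

Total surface area S = 11.4 + 131.4 + 8.1 + 131.4 + 215.3 + 24.2 + 7.6 = 529.4 sq m.
Absorption A = 11.4·0.11 + 131.4·0.02 + 8.1·0.02 + 131.4·0.02 + 215.3·0.03 + 24.2·0.01 + 7.6·0.13 = 14.361 sabins.
ᾱ = 14.361 / 529.4 = 0.0271.
−S·ln(1−ᾱ) = −529.4 × ln(1 − 0.0271) = 14.545.
V = 15.1 × 8.7 × 5.6 = 735.672 m³.
RT60 = 0.161 × 735.672 / 14.545 = 8.14 s.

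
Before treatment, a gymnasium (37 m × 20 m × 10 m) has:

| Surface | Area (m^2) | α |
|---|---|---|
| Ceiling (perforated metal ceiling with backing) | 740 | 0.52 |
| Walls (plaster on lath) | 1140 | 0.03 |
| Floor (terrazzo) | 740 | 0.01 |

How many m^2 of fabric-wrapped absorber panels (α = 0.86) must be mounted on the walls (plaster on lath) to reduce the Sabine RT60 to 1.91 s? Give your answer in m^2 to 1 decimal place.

237.8

A₁ = Σ Sᵢαᵢ = 740*0.52 + 1140*0.03 + 740*0.01 = 426.400 sabins.
V = 7400 m³. Target absorption A₂ = 0.161 × 7400 / 1.91 = 623.770 sabins.
Absorption to add: 623.770 − 426.400 = 197.370 sabins.
Net gain per m^2: Δα = 0.86 − 0.03 = 0.83.
Area = ΔA/Δα = 197.370/0.83 = 237.8 m^2.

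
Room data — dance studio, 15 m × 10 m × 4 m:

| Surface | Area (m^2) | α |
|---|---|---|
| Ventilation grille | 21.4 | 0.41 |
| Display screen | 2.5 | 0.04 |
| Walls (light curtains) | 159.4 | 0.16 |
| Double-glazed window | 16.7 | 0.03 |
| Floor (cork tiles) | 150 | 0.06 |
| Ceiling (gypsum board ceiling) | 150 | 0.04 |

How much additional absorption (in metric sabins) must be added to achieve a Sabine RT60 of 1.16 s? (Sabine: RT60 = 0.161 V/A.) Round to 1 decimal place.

33.4 sabins

Total absorption A₁ = 21.4·0.41 + 2.5·0.04 + 159.4·0.16 + 16.7·0.03 + 150·0.06 + 150·0.04
  = 8.774 + 0.100 + 25.504 + 0.501 + 9.000 + 6.000 = 49.879 m^2 sabins.
For T = 1.16 s, need A₂ = 0.161·V/T = 0.161·600/1.16 = 83.276 sabins.
Shortfall: 83.276 − 49.879 = 33.4 sabins.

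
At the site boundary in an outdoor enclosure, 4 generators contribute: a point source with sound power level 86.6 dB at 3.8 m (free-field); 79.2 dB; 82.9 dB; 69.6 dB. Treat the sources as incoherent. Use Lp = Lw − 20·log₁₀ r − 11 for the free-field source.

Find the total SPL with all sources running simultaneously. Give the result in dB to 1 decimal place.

Source at 3.8 m: Lp = 86.6 − 20·log₁₀(3.8) − 11 = 64.0 dB.
Σ 10^(Lᵢ/10) = 2.898e+08.
Back to dB: 10·log₁₀ Σ = 84.6 dB.

84.6 dB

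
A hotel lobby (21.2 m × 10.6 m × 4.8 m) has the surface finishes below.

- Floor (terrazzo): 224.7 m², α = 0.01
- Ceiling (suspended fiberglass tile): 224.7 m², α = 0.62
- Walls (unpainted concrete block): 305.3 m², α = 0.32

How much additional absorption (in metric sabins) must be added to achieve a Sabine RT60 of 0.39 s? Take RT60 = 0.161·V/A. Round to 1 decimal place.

206.0 sabins

Total absorption A₁ = 224.7*0.01 + 224.7*0.62 + 305.3*0.32
  = 2.247 + 139.314 + 97.696 = 239.257 m² sabins.
For T = 0.39 s, need A₂ = 0.161·V/T = 0.161·1078.656/0.39 = 445.291 sabins.
Shortfall: 445.291 − 239.257 = 206.0 sabins.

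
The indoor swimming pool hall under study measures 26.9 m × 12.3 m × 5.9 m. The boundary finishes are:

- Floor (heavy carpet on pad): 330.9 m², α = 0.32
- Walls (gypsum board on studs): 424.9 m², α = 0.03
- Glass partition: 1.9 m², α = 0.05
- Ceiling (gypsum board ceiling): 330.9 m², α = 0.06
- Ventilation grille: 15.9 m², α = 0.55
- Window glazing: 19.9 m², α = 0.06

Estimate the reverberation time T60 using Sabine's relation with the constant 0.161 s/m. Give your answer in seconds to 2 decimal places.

2.12 seconds

Equivalent absorption area: A = 330.9×0.32 + 424.9×0.03 + 1.9×0.05 + 330.9×0.06 + 15.9×0.55 + 19.9×0.06 = 148.523 m².
Volume V = 26.9 × 12.3 × 5.9 = 1952.133 m³.
RT60 = 0.161 · V / A = 0.161 × 1952.133 / 148.523 = 2.12 s.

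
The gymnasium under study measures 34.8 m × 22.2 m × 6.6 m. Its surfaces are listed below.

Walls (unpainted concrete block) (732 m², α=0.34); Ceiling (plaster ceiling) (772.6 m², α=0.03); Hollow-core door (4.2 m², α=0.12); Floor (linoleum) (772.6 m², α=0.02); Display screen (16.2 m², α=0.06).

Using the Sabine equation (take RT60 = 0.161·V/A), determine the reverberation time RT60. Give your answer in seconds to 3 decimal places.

A = Σ Sᵢαᵢ = 732·0.34 + 772.6·0.03 + 4.2·0.12 + 772.6·0.02 + 16.2·0.06 = 288.986 sabins.
V = 34.8·22.2·6.6 = 5098.896 m³.
RT60 = 0.161 · V / A = 0.161 × 5098.896 / 288.986 = 2.841 s.

2.841 s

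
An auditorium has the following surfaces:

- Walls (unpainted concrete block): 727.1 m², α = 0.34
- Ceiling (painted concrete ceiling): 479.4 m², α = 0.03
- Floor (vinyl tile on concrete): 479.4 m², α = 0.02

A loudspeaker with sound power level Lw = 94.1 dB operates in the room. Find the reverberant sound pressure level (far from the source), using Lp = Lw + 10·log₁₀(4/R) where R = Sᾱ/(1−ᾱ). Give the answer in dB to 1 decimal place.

75.0 dB

A = 271.184 sabins; S = 1685.9 m².
ᾱ = 271.184/1685.9 = 0.1609; R = Sᾱ/(1−ᾱ) = 271.184/(1−0.1609) = 323.184 m².
Lp = Lw + 10 log₁₀(4/R) = 94.1 -19.07 = 75.0 dB.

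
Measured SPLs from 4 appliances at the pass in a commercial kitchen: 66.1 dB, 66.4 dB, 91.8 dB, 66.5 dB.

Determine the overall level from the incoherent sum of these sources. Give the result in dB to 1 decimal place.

Sum in the linear (power) domain: Σ 10^(Lᵢ/10) = 10^(66.1/10) + 10^(66.4/10) + 10^(91.8/10) + 10^(66.5/10) = 1.526e+09.
L_total = 10·log₁₀(1.526e+09) = 91.8 dB.

91.8 dB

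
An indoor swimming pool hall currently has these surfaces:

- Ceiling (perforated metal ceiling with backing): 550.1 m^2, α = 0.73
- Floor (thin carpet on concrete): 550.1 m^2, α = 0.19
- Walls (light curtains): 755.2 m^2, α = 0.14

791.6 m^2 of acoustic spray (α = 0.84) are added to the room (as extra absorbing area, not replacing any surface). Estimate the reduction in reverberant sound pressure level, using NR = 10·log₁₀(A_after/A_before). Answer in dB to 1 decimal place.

Total absorption A_before = 550.1*0.73 + 550.1*0.19 + 755.2*0.14
  = 401.573 + 104.519 + 105.728 = 611.820 m^2 sabins.
Added absorption = 791.6 × 0.84 = 664.944 sabins.
A_after = 611.820 + 664.944 = 1276.764 sabins.
Reduction = 10 log₁₀(A_after/A_before) = 10 log₁₀(2.0868) = 3.2 dB.

3.2 dB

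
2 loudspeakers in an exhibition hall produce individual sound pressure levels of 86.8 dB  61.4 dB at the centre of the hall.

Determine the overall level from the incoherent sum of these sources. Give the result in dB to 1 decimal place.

86.8 dB

Sum in the linear (power) domain: Σ 10^(Lᵢ/10) = 10^(86.8/10) + 10^(61.4/10) = 4.8e+08.
Back to dB: 10·log₁₀ Σ = 86.8 dB.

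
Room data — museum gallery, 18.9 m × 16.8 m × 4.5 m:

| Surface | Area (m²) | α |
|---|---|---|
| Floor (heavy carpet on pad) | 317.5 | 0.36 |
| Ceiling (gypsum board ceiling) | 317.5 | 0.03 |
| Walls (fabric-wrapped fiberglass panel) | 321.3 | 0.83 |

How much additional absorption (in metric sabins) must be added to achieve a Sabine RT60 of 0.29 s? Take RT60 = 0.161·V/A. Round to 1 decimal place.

402.7 sabins

Equivalent absorption area: A₁ = 317.5×0.36 + 317.5×0.03 + 321.3×0.83 = 390.504 m².
For T = 0.29 s, need A₂ = 0.161·V/T = 0.161·1428.84/0.29 = 793.253 sabins.
Shortfall: 793.253 − 390.504 = 402.7 sabins.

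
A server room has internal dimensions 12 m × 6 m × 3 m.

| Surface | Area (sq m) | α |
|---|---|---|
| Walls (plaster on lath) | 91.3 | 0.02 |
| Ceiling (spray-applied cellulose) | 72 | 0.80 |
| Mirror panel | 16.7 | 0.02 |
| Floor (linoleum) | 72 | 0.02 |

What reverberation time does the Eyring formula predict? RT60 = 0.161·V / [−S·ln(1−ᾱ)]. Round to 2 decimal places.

0.50 sec

S = Σ Sᵢ = 252.0 sq m.
Σ(Sᵢαᵢ) = 91.3·0.02 + 72·0.80 + 16.7·0.02 + 72·0.02 = 61.200.
Mean coefficient ᾱ = A/S = 0.2429.
−S·ln(1−ᾱ) = −252.0 × ln(1 − 0.2429) = 70.122.
V = 12 × 6 × 3 = 216 m³.
T = 0.161·V/[−S·ln(1−ᾱ)] = 0.161·216/70.122 = 0.50 s.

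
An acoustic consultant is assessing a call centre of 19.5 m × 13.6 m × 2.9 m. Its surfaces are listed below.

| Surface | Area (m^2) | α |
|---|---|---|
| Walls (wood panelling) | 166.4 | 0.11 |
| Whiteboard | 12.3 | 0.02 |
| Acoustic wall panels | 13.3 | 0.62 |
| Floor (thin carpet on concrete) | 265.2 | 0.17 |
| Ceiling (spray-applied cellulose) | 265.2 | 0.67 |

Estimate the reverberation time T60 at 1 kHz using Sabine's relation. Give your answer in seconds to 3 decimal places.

0.496 s

A = Σ Sᵢαᵢ = 166.4×0.11 + 12.3×0.02 + 13.3×0.62 + 265.2×0.17 + 265.2×0.67 = 249.564 sabins.
V = 19.5·13.6·2.9 = 769.08 m³.
RT60 = 0.161 · V / A = 0.161 × 769.08 / 249.564 = 0.496 s.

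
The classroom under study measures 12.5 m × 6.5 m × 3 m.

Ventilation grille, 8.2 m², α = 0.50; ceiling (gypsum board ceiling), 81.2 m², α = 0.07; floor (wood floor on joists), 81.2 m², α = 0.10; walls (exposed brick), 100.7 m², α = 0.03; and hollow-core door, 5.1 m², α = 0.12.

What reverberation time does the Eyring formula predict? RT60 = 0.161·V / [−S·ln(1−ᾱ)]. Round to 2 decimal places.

1.75 seconds

Total surface area S = 8.2 + 81.2 + 81.2 + 100.7 + 5.1 = 276.4 m².
Absorption A = 8.2·0.50 + 81.2·0.07 + 81.2·0.10 + 100.7·0.03 + 5.1·0.12 = 21.537 sabins.
ᾱ = 21.537 / 276.4 = 0.0779.
Eyring denominator: −S ln(1−ᾱ) = 22.416.
V = 12.5 × 6.5 × 3 = 243.75 m³.
T = 0.161·V/[−S·ln(1−ᾱ)] = 0.161·243.75/22.416 = 1.75 s.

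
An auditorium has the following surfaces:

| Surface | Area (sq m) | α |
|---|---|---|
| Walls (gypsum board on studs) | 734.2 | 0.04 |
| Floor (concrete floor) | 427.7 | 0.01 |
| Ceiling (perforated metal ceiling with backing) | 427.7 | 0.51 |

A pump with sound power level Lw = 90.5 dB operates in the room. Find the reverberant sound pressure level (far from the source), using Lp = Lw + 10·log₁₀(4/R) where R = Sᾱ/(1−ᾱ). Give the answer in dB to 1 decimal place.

Σ(Sᵢαᵢ) = 734.2×0.04 + 427.7×0.01 + 427.7×0.51 = 251.772; total area S = 1589.6 sq m.
ᾱ = 251.772/1589.6 = 0.1584; R = Sᾱ/(1−ᾱ) = 251.772/(1−0.1584) = 299.159 sq m.
Lp = 90.5 + 10·log₁₀(4/299.159) = 90.5 + (-18.74) = 71.8 dB.

71.8 dB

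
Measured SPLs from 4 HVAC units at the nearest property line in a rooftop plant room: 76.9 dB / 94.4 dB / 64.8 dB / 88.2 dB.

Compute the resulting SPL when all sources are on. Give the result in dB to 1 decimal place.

Converting to relative power and adding: 10^(76.9/10) + 10^(94.4/10) + 10^(64.8/10) + 10^(88.2/10) = 3.467e+09.
L_total = 10·log₁₀(3.467e+09) = 95.4 dB.

95.4 dB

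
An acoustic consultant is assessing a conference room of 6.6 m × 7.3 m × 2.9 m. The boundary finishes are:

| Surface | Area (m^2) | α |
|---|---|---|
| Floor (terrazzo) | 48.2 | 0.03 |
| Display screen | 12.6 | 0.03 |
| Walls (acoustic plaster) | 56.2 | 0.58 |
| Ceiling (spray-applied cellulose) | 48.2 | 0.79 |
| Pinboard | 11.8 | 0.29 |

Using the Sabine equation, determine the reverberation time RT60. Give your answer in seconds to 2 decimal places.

Total absorption A = 48.2×0.03 + 12.6×0.03 + 56.2×0.58 + 48.2×0.79 + 11.8×0.29
  = 1.446 + 0.378 + 32.596 + 38.078 + 3.422 = 75.920 m^2 sabins.
Room volume: 139.722 m³.
T = 0.161 V/A = 0.161·139.722/75.920 = 0.30 s.

0.30 seconds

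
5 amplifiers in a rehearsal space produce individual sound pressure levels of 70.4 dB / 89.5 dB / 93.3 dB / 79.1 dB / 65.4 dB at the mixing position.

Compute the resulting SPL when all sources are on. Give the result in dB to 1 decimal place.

Σ 10^(Lᵢ/10) = 3.125e+09.
Back to dB: 10·log₁₀ Σ = 94.9 dB.

94.9 dB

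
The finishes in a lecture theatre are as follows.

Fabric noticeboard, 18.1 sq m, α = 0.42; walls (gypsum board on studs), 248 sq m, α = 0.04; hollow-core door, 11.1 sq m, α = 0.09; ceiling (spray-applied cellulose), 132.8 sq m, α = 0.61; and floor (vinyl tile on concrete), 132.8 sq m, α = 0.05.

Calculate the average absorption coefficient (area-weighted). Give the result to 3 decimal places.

S = Σ Sᵢ = 18.1 + 248 + 11.1 + 132.8 + 132.8 = 542.8 sq m.
Σ(Sᵢαᵢ) = 18.1×0.42 + 248×0.04 + 11.1×0.09 + 132.8×0.61 + 132.8×0.05 = 106.169.
ᾱ = 106.169 / 542.8 = 0.196.

0.196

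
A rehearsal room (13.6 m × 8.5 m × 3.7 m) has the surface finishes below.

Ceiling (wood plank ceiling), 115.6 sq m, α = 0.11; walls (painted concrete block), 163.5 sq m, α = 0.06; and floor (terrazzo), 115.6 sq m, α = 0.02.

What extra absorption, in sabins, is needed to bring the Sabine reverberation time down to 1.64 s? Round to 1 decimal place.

Total absorption A₁ = 115.6·0.11 + 163.5·0.06 + 115.6·0.02
  = 12.716 + 9.810 + 2.312 = 24.838 sq m sabins.
Target A₂ = 0.161·427.72/1.64 = 41.990 sabins (V = 427.72 m³).
Shortfall: 41.990 − 24.838 = 17.2 sabins.

17.2 sabins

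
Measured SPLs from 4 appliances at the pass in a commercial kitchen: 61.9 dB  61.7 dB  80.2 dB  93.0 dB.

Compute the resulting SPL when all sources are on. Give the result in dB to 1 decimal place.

Σ 10^(Lᵢ/10) = 2.103e+09.
Back to dB: 10·log₁₀ Σ = 93.2 dB.

93.2 dB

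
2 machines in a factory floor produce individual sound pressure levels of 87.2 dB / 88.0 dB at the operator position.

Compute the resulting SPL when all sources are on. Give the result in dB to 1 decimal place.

90.6 dB

Sum in the linear (power) domain: Σ 10^(Lᵢ/10) = 10^(87.2/10) + 10^(88.0/10) = 1.156e+09.
Combined level = 10 log₁₀(1.156e+09) = 90.6 dB.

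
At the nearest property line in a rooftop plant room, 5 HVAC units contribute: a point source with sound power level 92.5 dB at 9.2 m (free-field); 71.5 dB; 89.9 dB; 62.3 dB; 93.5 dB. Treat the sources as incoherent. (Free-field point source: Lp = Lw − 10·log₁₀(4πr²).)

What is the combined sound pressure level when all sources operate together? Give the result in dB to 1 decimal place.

Source at 9.2 m: Lp = 92.5 − 10·log₁₀(4π·9.2²) = 92.5 − 10·log₁₀(1063.618) = 62.2 dB.
Sum in the linear (power) domain: Σ 10^(Lᵢ/10) = 10^(62.2/10) + 10^(71.5/10) + 10^(89.9/10) + 10^(62.3/10) + 10^(93.5/10) = 3.233e+09.
L_total = 10·log₁₀(3.233e+09) = 95.1 dB.

95.1 dB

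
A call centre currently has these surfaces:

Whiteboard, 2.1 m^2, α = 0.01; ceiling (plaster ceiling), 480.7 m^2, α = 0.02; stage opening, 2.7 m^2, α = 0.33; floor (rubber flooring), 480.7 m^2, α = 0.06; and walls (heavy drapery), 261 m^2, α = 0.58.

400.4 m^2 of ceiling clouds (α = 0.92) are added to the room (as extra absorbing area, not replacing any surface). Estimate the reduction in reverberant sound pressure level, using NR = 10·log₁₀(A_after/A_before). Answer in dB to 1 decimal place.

A_before = Σ Sᵢαᵢ = 2.1×0.01 + 480.7×0.02 + 2.7×0.33 + 480.7×0.06 + 261×0.58 = 190.748 sabins.
Treatment contributes 400.4·0.92 = 368.368 sabins.
A_after = 190.748 + 368.368 = 559.116 sabins.
NR = 10·log₁₀(559.116/190.748) = 4.7 dB.

4.7 dB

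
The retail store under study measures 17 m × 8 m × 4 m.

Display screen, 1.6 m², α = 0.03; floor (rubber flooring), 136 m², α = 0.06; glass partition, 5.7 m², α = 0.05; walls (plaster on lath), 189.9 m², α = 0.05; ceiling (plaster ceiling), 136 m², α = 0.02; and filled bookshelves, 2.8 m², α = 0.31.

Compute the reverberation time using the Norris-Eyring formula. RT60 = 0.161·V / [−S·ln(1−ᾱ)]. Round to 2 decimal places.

Total surface area S = 1.6 + 136 + 5.7 + 189.9 + 136 + 2.8 = 472.0 m².
Absorption A = 1.6·0.03 + 136·0.06 + 5.7·0.05 + 189.9·0.05 + 136·0.02 + 2.8·0.31 = 21.576 sabins.
ᾱ = 21.576 / 472.0 = 0.0457.
Eyring denominator: −S ln(1−ᾱ) = 22.079.
V = 17 × 8 × 4 = 544 m³.
T = 0.161·V/[−S·ln(1−ᾱ)] = 0.161·544/22.079 = 3.97 s.

3.97 s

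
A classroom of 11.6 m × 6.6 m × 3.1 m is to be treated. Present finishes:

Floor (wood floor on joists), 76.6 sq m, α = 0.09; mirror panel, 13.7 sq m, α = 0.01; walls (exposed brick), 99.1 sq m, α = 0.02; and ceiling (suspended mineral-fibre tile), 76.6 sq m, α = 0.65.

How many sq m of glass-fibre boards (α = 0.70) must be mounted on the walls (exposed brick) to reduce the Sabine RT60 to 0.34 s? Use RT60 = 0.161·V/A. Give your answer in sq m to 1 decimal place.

Total absorption A₁ = 76.6*0.09 + 13.7*0.01 + 99.1*0.02 + 76.6*0.65
  = 6.894 + 0.137 + 1.982 + 49.790 = 58.803 sq m sabins.
Required A₂ = 0.161·237.336/0.34 = 112.386 sabins.
Absorption to add: 112.386 − 58.803 = 53.583 sabins.
Each sq m of panel replacing the walls (exposed brick) adds (0.70 − 0.02) = 0.68 sabins.
Area = ΔA/Δα = 53.583/0.68 = 78.8 sq m.

78.8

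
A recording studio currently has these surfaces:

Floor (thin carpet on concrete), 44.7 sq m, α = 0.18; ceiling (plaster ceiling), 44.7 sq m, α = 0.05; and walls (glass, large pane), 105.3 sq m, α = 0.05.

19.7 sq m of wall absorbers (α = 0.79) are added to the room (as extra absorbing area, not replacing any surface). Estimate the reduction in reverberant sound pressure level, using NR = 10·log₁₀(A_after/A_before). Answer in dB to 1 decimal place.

A_before = Σ Sᵢαᵢ = 44.7×0.18 + 44.7×0.05 + 105.3×0.05 = 15.546 sabins.
Treatment contributes 19.7·0.79 = 15.563 sabins.
New total A_after = 31.109 sabins.
NR = 10·log₁₀(31.109/15.546) = 3.0 dB.

3.0 dB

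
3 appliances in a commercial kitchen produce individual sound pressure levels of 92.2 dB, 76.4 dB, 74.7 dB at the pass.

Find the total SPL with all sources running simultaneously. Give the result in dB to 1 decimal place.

92.4 dB

Converting to relative power and adding: 10^(92.2/10) + 10^(76.4/10) + 10^(74.7/10) = 1.733e+09.
L_total = 10·log₁₀(1.733e+09) = 92.4 dB.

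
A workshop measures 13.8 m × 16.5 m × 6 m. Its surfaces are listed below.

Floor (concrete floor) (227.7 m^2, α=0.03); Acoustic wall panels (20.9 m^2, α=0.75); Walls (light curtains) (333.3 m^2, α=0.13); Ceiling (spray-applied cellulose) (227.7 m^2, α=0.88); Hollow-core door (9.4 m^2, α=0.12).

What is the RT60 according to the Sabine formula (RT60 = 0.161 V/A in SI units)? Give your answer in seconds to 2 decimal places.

Equivalent absorption area: A = 227.7×0.03 + 20.9×0.75 + 333.3×0.13 + 227.7×0.88 + 9.4×0.12 = 267.339 m^2.
Room volume: 1366.2 m³.
RT60 = 0.161 · V / A = 0.161 × 1366.2 / 267.339 = 0.82 s.

0.82 s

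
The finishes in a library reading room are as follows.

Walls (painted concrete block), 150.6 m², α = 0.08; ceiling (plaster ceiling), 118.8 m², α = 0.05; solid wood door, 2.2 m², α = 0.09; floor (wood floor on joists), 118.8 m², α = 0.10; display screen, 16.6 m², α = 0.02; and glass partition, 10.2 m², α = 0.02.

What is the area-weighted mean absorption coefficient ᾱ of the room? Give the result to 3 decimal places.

0.073

S = Σ Sᵢ = 150.6 + 118.8 + 2.2 + 118.8 + 16.6 + 10.2 = 417.2 m².
Σ(Sᵢαᵢ) = 150.6*0.08 + 118.8*0.05 + 2.2*0.09 + 118.8*0.10 + 16.6*0.02 + 10.2*0.02 = 30.602.
ᾱ = 30.602 / 417.2 = 0.073.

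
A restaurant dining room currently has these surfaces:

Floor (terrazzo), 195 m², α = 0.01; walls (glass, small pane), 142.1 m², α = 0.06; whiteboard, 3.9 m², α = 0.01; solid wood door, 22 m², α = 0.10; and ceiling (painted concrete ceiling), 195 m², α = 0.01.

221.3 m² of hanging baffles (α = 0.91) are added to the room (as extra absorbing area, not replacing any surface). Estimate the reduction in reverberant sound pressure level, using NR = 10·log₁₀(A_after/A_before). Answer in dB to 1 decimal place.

A_before = Σ Sᵢαᵢ = 195*0.01 + 142.1*0.06 + 3.9*0.01 + 22*0.10 + 195*0.01 = 14.665 sabins.
Added absorption = 221.3 × 0.91 = 201.383 sabins.
New total A_after = 216.048 sabins.
NR = 10·log₁₀(216.048/14.665) = 11.7 dB.

11.7 dB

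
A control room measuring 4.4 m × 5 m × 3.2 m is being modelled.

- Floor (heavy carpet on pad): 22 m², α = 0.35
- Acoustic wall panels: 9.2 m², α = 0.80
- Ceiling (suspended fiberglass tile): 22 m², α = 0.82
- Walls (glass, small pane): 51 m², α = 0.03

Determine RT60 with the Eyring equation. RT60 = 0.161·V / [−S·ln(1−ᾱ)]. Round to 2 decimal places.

0.27 s

S = Σ Sᵢ = 104.2 m².
Σ(Sᵢαᵢ) = 22·0.35 + 9.2·0.80 + 22·0.82 + 51·0.03 = 34.630.
Mean coefficient ᾱ = A/S = 0.3323.
−S·ln(1−ᾱ) = −104.2 × ln(1 − 0.3323) = 42.088.
V = 4.4 × 5 × 3.2 = 70.4 m³.
RT60 = 0.161 × 70.4 / 42.088 = 0.27 s.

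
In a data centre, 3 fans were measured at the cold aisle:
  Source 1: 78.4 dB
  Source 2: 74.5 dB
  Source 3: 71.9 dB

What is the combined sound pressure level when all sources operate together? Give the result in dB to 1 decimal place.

Σ 10^(Lᵢ/10) = 1.129e+08.
Back to dB: 10·log₁₀ Σ = 80.5 dB.

80.5 dB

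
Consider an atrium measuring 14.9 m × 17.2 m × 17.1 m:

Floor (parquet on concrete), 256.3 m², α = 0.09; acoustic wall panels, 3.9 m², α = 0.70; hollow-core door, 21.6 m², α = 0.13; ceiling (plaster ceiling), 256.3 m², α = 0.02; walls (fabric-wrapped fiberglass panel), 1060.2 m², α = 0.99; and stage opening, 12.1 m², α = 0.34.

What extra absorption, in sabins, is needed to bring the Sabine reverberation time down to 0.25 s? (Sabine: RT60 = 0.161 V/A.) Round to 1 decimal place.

1734.8 sabins

Equivalent absorption area: A₁ = 256.3·0.09 + 3.9·0.70 + 21.6·0.13 + 256.3·0.02 + 1060.2·0.99 + 12.1·0.34 = 1087.443 m².
Target A₂ = 0.161·4382.388/0.25 = 2822.258 sabins (V = 4382.388 m³).
ΔA = A₂ − A₁ = 2822.258 − 1087.443 = 1734.8 sabins.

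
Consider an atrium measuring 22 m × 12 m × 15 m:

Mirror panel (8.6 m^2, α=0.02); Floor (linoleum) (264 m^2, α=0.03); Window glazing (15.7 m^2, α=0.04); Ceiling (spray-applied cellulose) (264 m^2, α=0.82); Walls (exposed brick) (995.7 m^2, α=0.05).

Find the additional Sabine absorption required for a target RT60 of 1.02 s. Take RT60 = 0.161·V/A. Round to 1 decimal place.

350.1 sabins

A₁ = Σ Sᵢαᵢ = 8.6·0.02 + 264·0.03 + 15.7·0.04 + 264·0.82 + 995.7·0.05 = 274.985 sabins.
Target A₂ = 0.161·3960/1.02 = 625.059 sabins (V = 3960 m³).
Shortfall: 625.059 − 274.985 = 350.1 sabins.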